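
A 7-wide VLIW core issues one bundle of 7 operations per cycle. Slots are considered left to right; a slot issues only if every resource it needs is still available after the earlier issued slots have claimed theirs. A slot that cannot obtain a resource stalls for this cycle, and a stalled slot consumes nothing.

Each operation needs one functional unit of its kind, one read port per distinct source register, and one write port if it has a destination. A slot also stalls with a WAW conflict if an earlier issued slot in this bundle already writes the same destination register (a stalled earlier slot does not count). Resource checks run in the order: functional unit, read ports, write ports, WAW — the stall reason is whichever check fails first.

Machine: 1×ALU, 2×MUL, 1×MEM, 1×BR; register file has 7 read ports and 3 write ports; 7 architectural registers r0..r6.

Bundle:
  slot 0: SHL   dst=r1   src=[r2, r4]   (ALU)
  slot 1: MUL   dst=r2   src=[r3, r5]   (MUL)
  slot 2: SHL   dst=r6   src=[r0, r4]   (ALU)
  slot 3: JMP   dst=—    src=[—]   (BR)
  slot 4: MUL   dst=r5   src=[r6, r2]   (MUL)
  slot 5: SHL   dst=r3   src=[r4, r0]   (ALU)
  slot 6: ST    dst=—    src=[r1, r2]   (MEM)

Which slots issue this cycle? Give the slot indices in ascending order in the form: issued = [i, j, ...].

  0. ALU→r1 ⇒ go  {0A/2Mu/1Ld/1B | 5r 2w}
  1. MUL→r2 ⇒ go  {0A/1Mu/1Ld/1B | 3r 1w}
  2. ALU→r6 ⇒ no(FU)  {0A/1Mu/1Ld/1B | 3r 1w}
  3. BR ⇒ go  {0A/1Mu/1Ld/0B | 3r 1w}
  4. MUL→r5 ⇒ go  {0A/0Mu/1Ld/0B | 1r 0w}
  5. ALU→r3 ⇒ no(FU)  {0A/0Mu/1Ld/0B | 1r 0w}
  6. MEM ⇒ no(RD_PORT)  {0A/0Mu/1Ld/0B | 1r 0w}

issued = [0, 1, 3, 4]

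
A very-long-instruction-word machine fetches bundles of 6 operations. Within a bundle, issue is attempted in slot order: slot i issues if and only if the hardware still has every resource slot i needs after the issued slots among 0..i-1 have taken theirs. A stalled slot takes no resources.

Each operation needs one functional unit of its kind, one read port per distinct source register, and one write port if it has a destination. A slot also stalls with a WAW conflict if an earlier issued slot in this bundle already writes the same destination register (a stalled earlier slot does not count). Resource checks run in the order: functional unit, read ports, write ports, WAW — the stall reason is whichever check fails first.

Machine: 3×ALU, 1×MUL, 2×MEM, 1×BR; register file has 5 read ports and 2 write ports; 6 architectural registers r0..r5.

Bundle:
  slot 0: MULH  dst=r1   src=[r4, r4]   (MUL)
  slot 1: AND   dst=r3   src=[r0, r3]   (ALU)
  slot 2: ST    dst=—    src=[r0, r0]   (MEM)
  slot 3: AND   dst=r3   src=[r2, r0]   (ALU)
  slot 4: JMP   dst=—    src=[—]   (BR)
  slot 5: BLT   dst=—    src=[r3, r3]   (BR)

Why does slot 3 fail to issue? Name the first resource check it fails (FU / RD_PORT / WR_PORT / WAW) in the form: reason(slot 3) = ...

reason(slot 3) = RD_PORT

(0) want 1×MUL +1rd +1wr — yes → AL3|MU0|ME2|BR1|rd4|wr1
(1) want 1×ALU +2rd +1wr — yes → AL2|MU0|ME2|BR1|rd2|wr0
(2) want 1×MEM +1rd +0wr — yes → AL2|MU0|ME1|BR1|rd1|wr0
(3) want 1×ALU +2rd +1wr — RD_PORT → AL2|MU0|ME1|BR1|rd1|wr0
(4) want 1×BR +0rd +0wr — yes → AL2|MU0|ME1|BR0|rd1|wr0
(5) want 1×BR +1rd +0wr — FU → AL2|MU0|ME1|BR0|rd1|wr0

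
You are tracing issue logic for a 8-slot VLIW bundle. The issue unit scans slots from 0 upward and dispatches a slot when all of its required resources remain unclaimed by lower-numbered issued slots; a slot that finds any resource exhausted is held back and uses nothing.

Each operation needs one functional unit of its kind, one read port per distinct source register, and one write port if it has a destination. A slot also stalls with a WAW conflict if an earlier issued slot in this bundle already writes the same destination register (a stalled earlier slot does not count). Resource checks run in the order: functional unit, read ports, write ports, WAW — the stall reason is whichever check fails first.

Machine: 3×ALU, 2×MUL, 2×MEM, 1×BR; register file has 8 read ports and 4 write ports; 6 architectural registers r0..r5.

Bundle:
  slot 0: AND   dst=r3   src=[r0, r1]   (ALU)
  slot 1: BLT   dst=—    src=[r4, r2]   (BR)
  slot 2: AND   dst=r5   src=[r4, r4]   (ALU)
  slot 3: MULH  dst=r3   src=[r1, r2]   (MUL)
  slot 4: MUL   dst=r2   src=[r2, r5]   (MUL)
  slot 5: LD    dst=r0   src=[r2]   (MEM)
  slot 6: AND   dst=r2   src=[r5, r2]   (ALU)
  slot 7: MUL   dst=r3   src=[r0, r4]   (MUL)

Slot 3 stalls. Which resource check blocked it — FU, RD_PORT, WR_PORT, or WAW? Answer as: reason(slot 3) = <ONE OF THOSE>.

reason(slot 3) = WAW

[0] ALU needs rd=2 wr=1: ok; after: ALU=2 MUL=2 MEM=2 BR=1, R=6, W=3
[1] BR needs rd=2 wr=0: ok; after: ALU=2 MUL=2 MEM=2 BR=0, R=4, W=3
[2] ALU needs rd=1 wr=1: ok; after: ALU=1 MUL=2 MEM=2 BR=0, R=3, W=2
[3] MUL needs rd=2 wr=1: WAW; after: ALU=1 MUL=2 MEM=2 BR=0, R=3, W=2
[4] MUL needs rd=2 wr=1: ok; after: ALU=1 MUL=1 MEM=2 BR=0, R=1, W=1
[5] MEM needs rd=1 wr=1: ok; after: ALU=1 MUL=1 MEM=1 BR=0, R=0, W=0
[6] ALU needs rd=2 wr=1: RD_PORT; after: ALU=1 MUL=1 MEM=1 BR=0, R=0, W=0
[7] MUL needs rd=2 wr=1: RD_PORT; after: ALU=1 MUL=1 MEM=1 BR=0, R=0, W=0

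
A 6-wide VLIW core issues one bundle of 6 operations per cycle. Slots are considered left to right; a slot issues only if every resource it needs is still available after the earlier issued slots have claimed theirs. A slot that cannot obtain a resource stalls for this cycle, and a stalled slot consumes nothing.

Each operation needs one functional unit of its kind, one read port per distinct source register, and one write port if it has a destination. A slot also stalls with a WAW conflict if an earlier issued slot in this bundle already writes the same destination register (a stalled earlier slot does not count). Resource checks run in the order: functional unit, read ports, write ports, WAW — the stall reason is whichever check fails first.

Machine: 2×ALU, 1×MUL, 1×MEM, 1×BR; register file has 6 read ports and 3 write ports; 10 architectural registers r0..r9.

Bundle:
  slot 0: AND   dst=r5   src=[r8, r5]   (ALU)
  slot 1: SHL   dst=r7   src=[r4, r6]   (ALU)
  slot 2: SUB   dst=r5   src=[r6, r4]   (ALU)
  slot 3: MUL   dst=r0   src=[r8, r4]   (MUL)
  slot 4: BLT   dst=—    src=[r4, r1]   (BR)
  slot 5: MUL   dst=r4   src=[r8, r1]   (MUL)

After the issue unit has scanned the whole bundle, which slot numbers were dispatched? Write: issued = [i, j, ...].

[0] ALU needs rd=2 wr=1: ok; after: ALU=1 MUL=1 MEM=1 BR=1, R=4, W=2
[1] ALU needs rd=2 wr=1: ok; after: ALU=0 MUL=1 MEM=1 BR=1, R=2, W=1
[2] ALU needs rd=2 wr=1: FU; after: ALU=0 MUL=1 MEM=1 BR=1, R=2, W=1
[3] MUL needs rd=2 wr=1: ok; after: ALU=0 MUL=0 MEM=1 BR=1, R=0, W=0
[4] BR needs rd=2 wr=0: RD_PORT; after: ALU=0 MUL=0 MEM=1 BR=1, R=0, W=0
[5] MUL needs rd=2 wr=1: FU; after: ALU=0 MUL=0 MEM=1 BR=1, R=0, W=0

issued = [0, 1, 3]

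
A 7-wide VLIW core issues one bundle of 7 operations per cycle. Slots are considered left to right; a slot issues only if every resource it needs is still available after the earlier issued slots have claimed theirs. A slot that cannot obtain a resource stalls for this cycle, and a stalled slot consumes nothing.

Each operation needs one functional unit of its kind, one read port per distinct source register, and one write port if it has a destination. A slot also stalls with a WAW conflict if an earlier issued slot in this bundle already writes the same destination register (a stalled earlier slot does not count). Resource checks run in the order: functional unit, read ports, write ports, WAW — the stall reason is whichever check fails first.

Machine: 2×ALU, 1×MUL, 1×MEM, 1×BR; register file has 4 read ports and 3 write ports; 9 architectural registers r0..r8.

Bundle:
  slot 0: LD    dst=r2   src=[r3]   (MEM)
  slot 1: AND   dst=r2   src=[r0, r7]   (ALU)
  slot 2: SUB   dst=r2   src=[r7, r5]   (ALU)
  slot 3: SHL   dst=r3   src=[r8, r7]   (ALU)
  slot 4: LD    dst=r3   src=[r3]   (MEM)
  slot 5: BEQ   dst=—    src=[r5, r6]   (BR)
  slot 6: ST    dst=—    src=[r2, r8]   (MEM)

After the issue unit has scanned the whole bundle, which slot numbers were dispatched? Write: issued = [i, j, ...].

  0. MEM→r2 ⇒ go  {2A/1Mu/0Ld/1B | 3r 2w}
  1. ALU→r2 ⇒ no(WAW)  {2A/1Mu/0Ld/1B | 3r 2w}
  2. ALU→r2 ⇒ no(WAW)  {2A/1Mu/0Ld/1B | 3r 2w}
  3. ALU→r3 ⇒ go  {1A/1Mu/0Ld/1B | 1r 1w}
  4. MEM→r3 ⇒ no(FU)  {1A/1Mu/0Ld/1B | 1r 1w}
  5. BR ⇒ no(RD_PORT)  {1A/1Mu/0Ld/1B | 1r 1w}
  6. MEM ⇒ no(FU)  {1A/1Mu/0Ld/1B | 1r 1w}

issued = [0, 3]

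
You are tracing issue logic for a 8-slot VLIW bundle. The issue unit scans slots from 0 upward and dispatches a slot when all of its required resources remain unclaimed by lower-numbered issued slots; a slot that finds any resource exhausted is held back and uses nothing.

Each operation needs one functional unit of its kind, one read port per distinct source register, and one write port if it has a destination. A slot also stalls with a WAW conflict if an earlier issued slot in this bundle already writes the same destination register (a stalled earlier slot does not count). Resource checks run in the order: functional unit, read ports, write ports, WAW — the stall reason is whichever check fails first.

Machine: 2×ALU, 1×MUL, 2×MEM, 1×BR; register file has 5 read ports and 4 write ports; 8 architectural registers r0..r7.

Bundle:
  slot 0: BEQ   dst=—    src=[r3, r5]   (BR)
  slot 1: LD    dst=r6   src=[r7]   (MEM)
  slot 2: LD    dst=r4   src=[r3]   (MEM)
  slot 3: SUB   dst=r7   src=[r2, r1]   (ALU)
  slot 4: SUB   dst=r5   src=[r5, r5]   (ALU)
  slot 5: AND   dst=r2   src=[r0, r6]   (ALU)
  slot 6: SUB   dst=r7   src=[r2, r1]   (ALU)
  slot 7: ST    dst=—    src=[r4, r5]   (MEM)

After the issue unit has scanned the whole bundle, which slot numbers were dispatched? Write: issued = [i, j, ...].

#0 BR src=r3,r5 dispatched  <A:2 Mu:1 Ld:2 B:0 rd:3 wr:4>
#1 MEM src=r7 dispatched  <A:2 Mu:1 Ld:1 B:0 rd:2 wr:3>
#2 MEM src=r3 dispatched  <A:2 Mu:1 Ld:0 B:0 rd:1 wr:2>
#3 ALU src=r2,r1 held:RD_PORT  <A:2 Mu:1 Ld:0 B:0 rd:1 wr:2>
#4 ALU src=r5,r5 dispatched  <A:1 Mu:1 Ld:0 B:0 rd:0 wr:1>
#5 ALU src=r0,r6 held:RD_PORT  <A:1 Mu:1 Ld:0 B:0 rd:0 wr:1>
#6 ALU src=r2,r1 held:RD_PORT  <A:1 Mu:1 Ld:0 B:0 rd:0 wr:1>
#7 MEM src=r4,r5 held:FU  <A:1 Mu:1 Ld:0 B:0 rd:0 wr:1>

issued = [0, 1, 2, 4]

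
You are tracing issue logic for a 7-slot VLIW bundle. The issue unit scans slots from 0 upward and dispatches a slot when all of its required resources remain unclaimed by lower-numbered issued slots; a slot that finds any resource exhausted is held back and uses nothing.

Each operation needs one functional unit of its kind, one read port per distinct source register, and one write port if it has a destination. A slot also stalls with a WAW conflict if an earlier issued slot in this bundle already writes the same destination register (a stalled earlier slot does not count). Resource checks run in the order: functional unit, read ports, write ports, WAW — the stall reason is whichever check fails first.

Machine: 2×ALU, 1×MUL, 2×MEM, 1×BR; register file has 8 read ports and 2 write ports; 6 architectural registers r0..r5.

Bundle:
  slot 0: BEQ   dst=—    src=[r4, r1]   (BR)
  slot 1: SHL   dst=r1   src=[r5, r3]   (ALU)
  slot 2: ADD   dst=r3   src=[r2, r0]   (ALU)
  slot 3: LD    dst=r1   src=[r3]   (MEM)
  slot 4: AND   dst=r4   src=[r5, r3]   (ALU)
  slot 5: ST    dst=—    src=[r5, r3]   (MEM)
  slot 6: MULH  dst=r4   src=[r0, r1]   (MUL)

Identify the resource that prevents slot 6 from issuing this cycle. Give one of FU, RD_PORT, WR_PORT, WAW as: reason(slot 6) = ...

slot 0 (BR): ISSUE — free A2,Mu1,Ld2,B0 rp6 wp2
slot 1 (ALU): ISSUE — free A1,Mu1,Ld2,B0 rp4 wp1
slot 2 (ALU): ISSUE — free A0,Mu1,Ld2,B0 rp2 wp0
slot 3 (MEM): stall WR_PORT — free A0,Mu1,Ld2,B0 rp2 wp0
slot 4 (ALU): stall FU — free A0,Mu1,Ld2,B0 rp2 wp0
slot 5 (MEM): ISSUE — free A0,Mu1,Ld1,B0 rp0 wp0
slot 6 (MUL): stall RD_PORT — free A0,Mu1,Ld1,B0 rp0 wp0

reason(slot 6) = RD_PORT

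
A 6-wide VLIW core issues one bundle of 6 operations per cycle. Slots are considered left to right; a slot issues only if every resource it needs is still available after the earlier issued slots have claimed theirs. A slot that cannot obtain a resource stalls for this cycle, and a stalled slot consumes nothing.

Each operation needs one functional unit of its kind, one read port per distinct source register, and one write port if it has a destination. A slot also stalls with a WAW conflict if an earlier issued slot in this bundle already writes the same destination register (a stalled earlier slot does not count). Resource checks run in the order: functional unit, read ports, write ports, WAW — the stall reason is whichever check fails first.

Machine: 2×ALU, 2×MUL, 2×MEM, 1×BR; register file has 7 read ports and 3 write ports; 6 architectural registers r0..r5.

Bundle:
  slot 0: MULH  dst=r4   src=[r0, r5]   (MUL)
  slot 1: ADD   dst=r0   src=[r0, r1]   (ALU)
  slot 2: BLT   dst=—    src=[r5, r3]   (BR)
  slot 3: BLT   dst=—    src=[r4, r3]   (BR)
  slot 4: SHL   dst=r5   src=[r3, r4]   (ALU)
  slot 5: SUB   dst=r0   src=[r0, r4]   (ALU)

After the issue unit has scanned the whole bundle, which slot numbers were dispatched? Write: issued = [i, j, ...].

issued = [0, 1, 2]

  0. MUL→r4 ⇒ go  {2A/1Mu/2Ld/1B | 5r 2w}
  1. ALU→r0 ⇒ go  {1A/1Mu/2Ld/1B | 3r 1w}
  2. BR ⇒ go  {1A/1Mu/2Ld/0B | 1r 1w}
  3. BR ⇒ no(FU)  {1A/1Mu/2Ld/0B | 1r 1w}
  4. ALU→r5 ⇒ no(RD_PORT)  {1A/1Mu/2Ld/0B | 1r 1w}
  5. ALU→r0 ⇒ no(RD_PORT)  {1A/1Mu/2Ld/0B | 1r 1w}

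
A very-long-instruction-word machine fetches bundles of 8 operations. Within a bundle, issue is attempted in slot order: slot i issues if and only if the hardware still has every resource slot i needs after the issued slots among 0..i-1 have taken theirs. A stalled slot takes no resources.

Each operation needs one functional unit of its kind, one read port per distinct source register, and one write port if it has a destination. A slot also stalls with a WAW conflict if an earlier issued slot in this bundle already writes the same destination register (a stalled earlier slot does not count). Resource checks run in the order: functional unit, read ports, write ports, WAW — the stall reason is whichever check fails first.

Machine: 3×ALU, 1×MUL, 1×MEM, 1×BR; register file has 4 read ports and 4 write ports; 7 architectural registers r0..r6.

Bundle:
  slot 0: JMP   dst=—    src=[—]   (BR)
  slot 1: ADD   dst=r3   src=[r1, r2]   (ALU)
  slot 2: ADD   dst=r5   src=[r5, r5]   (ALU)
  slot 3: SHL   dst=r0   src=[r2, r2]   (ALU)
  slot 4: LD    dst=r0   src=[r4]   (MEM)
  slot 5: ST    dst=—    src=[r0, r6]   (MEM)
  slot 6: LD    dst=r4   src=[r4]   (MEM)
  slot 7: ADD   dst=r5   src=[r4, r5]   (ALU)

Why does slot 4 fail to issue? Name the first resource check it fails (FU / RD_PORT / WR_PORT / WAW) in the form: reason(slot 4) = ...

#0 BR src=- dispatched  <A:3 Mu:1 Ld:1 B:0 rd:4 wr:4>
#1 ALU src=r1,r2 dispatched  <A:2 Mu:1 Ld:1 B:0 rd:2 wr:3>
#2 ALU src=r5,r5 dispatched  <A:1 Mu:1 Ld:1 B:0 rd:1 wr:2>
#3 ALU src=r2,r2 dispatched  <A:0 Mu:1 Ld:1 B:0 rd:0 wr:1>
#4 MEM src=r4 held:RD_PORT  <A:0 Mu:1 Ld:1 B:0 rd:0 wr:1>
#5 MEM src=r0,r6 held:RD_PORT  <A:0 Mu:1 Ld:1 B:0 rd:0 wr:1>
#6 MEM src=r4 held:RD_PORT  <A:0 Mu:1 Ld:1 B:0 rd:0 wr:1>
#7 ALU src=r4,r5 held:FU  <A:0 Mu:1 Ld:1 B:0 rd:0 wr:1>

reason(slot 4) = RD_PORT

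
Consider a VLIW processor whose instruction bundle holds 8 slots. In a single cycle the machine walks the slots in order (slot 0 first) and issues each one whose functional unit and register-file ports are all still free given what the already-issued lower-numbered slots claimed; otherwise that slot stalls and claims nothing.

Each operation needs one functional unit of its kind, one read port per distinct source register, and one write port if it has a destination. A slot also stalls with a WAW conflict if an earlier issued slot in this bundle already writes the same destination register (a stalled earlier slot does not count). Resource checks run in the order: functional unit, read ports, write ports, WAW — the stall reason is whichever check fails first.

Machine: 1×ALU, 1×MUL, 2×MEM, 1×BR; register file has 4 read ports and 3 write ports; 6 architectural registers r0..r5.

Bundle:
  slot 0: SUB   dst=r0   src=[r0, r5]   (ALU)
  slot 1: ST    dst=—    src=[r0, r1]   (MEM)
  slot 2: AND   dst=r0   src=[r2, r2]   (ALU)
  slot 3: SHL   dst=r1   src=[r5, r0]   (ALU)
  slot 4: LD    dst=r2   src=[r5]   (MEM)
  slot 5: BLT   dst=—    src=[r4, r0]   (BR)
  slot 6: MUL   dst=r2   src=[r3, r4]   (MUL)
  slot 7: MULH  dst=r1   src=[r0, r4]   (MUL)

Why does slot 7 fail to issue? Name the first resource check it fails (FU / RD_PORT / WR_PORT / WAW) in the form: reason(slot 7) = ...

  0. ALU→r0 ⇒ go  {0A/1Mu/2Ld/1B | 2r 2w}
  1. MEM ⇒ go  {0A/1Mu/1Ld/1B | 0r 2w}
  2. ALU→r0 ⇒ no(FU)  {0A/1Mu/1Ld/1B | 0r 2w}
  3. ALU→r1 ⇒ no(FU)  {0A/1Mu/1Ld/1B | 0r 2w}
  4. MEM→r2 ⇒ no(RD_PORT)  {0A/1Mu/1Ld/1B | 0r 2w}
  5. BR ⇒ no(RD_PORT)  {0A/1Mu/1Ld/1B | 0r 2w}
  6. MUL→r2 ⇒ no(RD_PORT)  {0A/1Mu/1Ld/1B | 0r 2w}
  7. MUL→r1 ⇒ no(RD_PORT)  {0A/1Mu/1Ld/1B | 0r 2w}

reason(slot 7) = RD_PORT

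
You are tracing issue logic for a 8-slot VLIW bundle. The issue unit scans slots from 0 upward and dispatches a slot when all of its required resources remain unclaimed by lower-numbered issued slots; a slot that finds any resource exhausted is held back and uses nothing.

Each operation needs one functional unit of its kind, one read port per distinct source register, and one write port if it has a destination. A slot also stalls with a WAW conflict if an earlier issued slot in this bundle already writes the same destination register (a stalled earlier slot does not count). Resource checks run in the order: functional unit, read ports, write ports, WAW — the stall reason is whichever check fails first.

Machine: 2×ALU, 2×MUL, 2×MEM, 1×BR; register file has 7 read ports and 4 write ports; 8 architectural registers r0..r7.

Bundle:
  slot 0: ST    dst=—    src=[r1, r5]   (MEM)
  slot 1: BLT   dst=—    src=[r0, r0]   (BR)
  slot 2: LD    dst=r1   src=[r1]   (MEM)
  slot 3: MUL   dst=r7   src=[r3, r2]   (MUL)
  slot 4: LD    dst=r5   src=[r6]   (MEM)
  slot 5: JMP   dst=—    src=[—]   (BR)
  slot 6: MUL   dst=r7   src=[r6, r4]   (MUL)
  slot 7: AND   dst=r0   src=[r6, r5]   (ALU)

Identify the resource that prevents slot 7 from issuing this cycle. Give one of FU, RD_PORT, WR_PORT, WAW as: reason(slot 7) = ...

slot 0 (MEM): ISSUE — free A2,Mu2,Ld1,B1 rp5 wp4
slot 1 (BR): ISSUE — free A2,Mu2,Ld1,B0 rp4 wp4
slot 2 (MEM): ISSUE — free A2,Mu2,Ld0,B0 rp3 wp3
slot 3 (MUL): ISSUE — free A2,Mu1,Ld0,B0 rp1 wp2
slot 4 (MEM): stall FU — free A2,Mu1,Ld0,B0 rp1 wp2
slot 5 (BR): stall FU — free A2,Mu1,Ld0,B0 rp1 wp2
slot 6 (MUL): stall RD_PORT — free A2,Mu1,Ld0,B0 rp1 wp2
slot 7 (ALU): stall RD_PORT — free A2,Mu1,Ld0,B0 rp1 wp2

reason(slot 7) = RD_PORT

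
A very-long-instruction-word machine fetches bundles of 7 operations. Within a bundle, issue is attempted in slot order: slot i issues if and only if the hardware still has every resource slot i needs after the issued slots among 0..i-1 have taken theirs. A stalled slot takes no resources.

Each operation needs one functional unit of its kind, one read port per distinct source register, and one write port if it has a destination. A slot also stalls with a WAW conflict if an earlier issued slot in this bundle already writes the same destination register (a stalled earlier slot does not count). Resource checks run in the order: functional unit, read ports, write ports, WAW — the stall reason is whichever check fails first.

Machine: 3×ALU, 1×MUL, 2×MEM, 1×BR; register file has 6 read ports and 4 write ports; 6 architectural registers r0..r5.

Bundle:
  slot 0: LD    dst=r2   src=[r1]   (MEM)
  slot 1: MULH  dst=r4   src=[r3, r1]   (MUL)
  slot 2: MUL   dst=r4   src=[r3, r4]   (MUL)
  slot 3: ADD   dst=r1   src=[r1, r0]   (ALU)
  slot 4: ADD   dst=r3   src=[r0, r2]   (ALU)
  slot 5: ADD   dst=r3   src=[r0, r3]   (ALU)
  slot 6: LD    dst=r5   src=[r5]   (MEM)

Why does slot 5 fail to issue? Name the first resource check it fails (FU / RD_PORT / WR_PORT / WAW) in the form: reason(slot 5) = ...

reason(slot 5) = RD_PORT

[0] MEM needs rd=1 wr=1: ok; after: ALU=3 MUL=1 MEM=1 BR=1, R=5, W=3
[1] MUL needs rd=2 wr=1: ok; after: ALU=3 MUL=0 MEM=1 BR=1, R=3, W=2
[2] MUL needs rd=2 wr=1: FU; after: ALU=3 MUL=0 MEM=1 BR=1, R=3, W=2
[3] ALU needs rd=2 wr=1: ok; after: ALU=2 MUL=0 MEM=1 BR=1, R=1, W=1
[4] ALU needs rd=2 wr=1: RD_PORT; after: ALU=2 MUL=0 MEM=1 BR=1, R=1, W=1
[5] ALU needs rd=2 wr=1: RD_PORT; after: ALU=2 MUL=0 MEM=1 BR=1, R=1, W=1
[6] MEM needs rd=1 wr=1: ok; after: ALU=2 MUL=0 MEM=0 BR=1, R=0, W=0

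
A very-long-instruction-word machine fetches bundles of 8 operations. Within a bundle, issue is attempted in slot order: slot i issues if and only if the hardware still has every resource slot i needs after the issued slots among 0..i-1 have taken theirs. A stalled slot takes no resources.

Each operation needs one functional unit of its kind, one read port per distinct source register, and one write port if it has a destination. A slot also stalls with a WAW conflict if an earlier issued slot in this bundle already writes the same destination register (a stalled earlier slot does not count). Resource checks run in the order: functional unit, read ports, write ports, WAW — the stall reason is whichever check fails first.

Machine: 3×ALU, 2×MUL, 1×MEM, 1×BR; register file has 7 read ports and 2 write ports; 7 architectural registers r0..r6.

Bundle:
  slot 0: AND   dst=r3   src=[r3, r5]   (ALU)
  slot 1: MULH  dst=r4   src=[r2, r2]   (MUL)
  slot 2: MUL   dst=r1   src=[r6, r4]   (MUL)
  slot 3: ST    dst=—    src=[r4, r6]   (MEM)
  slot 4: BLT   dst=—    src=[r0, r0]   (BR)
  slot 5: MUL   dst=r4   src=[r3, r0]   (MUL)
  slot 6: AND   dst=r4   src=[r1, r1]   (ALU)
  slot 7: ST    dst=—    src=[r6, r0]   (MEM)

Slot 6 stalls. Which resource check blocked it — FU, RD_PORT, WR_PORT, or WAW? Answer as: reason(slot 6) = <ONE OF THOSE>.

#0 ALU src=r3,r5 dispatched  <A:2 Mu:2 Ld:1 B:1 rd:5 wr:1>
#1 MUL src=r2,r2 dispatched  <A:2 Mu:1 Ld:1 B:1 rd:4 wr:0>
#2 MUL src=r6,r4 held:WR_PORT  <A:2 Mu:1 Ld:1 B:1 rd:4 wr:0>
#3 MEM src=r4,r6 dispatched  <A:2 Mu:1 Ld:0 B:1 rd:2 wr:0>
#4 BR src=r0,r0 dispatched  <A:2 Mu:1 Ld:0 B:0 rd:1 wr:0>
#5 MUL src=r3,r0 held:RD_PORT  <A:2 Mu:1 Ld:0 B:0 rd:1 wr:0>
#6 ALU src=r1,r1 held:WR_PORT  <A:2 Mu:1 Ld:0 B:0 rd:1 wr:0>
#7 MEM src=r6,r0 held:FU  <A:2 Mu:1 Ld:0 B:0 rd:1 wr:0>

reason(slot 6) = WR_PORT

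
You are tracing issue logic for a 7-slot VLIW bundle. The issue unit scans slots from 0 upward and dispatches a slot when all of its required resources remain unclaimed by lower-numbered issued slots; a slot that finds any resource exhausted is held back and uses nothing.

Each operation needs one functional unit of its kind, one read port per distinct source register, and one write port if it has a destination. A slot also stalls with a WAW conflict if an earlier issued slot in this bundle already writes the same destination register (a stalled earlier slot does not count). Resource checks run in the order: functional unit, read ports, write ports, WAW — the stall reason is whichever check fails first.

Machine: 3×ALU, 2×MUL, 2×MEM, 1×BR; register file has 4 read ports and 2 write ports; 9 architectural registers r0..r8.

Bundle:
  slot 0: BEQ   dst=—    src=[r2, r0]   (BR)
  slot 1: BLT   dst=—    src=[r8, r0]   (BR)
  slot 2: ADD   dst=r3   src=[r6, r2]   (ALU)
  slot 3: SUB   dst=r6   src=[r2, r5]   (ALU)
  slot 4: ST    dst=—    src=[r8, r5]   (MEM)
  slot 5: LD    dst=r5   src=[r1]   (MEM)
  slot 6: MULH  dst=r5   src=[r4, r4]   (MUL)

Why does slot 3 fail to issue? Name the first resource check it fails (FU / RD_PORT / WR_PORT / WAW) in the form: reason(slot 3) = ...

reason(slot 3) = RD_PORT

slot 0 (BR): ISSUE — free A3,Mu2,Ld2,B0 rp2 wp2
slot 1 (BR): stall FU — free A3,Mu2,Ld2,B0 rp2 wp2
slot 2 (ALU): ISSUE — free A2,Mu2,Ld2,B0 rp0 wp1
slot 3 (ALU): stall RD_PORT — free A2,Mu2,Ld2,B0 rp0 wp1
slot 4 (MEM): stall RD_PORT — free A2,Mu2,Ld2,B0 rp0 wp1
slot 5 (MEM): stall RD_PORT — free A2,Mu2,Ld2,B0 rp0 wp1
slot 6 (MUL): stall RD_PORT — free A2,Mu2,Ld2,B0 rp0 wp1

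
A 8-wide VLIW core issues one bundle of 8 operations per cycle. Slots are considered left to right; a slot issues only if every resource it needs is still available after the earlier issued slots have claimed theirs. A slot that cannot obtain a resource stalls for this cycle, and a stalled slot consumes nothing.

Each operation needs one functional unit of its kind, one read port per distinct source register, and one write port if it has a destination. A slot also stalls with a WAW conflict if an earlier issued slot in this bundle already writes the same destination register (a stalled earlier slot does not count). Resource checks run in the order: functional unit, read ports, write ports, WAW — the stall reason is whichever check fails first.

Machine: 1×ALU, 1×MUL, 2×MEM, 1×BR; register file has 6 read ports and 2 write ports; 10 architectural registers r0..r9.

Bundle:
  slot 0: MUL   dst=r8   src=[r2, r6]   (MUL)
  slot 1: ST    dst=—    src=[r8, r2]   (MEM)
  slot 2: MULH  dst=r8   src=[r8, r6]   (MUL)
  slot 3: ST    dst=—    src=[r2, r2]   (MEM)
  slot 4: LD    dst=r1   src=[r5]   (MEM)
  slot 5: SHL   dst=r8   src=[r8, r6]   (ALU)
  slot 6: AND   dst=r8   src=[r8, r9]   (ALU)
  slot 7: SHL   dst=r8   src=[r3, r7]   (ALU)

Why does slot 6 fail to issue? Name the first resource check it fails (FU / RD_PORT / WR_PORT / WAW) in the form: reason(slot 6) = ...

reason(slot 6) = RD_PORT

slot 0 (MUL): ISSUE — free A1,Mu0,Ld2,B1 rp4 wp1
slot 1 (MEM): ISSUE — free A1,Mu0,Ld1,B1 rp2 wp1
slot 2 (MUL): stall FU — free A1,Mu0,Ld1,B1 rp2 wp1
slot 3 (MEM): ISSUE — free A1,Mu0,Ld0,B1 rp1 wp1
slot 4 (MEM): stall FU — free A1,Mu0,Ld0,B1 rp1 wp1
slot 5 (ALU): stall RD_PORT — free A1,Mu0,Ld0,B1 rp1 wp1
slot 6 (ALU): stall RD_PORT — free A1,Mu0,Ld0,B1 rp1 wp1
slot 7 (ALU): stall RD_PORT — free A1,Mu0,Ld0,B1 rp1 wp1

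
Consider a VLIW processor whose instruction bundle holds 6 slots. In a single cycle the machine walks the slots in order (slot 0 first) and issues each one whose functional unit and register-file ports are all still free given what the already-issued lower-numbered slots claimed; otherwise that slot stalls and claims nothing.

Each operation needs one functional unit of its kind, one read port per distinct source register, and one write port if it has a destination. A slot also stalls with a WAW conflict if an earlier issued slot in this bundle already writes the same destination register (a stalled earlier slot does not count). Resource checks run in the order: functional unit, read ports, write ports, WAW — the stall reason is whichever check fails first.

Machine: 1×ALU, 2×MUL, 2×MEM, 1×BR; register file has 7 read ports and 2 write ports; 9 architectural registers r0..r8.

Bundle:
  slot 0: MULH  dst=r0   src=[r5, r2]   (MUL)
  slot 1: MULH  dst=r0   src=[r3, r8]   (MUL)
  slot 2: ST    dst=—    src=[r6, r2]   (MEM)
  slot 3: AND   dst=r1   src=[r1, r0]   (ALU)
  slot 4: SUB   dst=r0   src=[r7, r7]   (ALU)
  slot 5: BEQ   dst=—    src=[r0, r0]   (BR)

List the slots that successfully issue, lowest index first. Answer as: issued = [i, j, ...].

[0] MUL needs rd=2 wr=1: ok; after: ALU=1 MUL=1 MEM=2 BR=1, R=5, W=1
[1] MUL needs rd=2 wr=1: WAW; after: ALU=1 MUL=1 MEM=2 BR=1, R=5, W=1
[2] MEM needs rd=2 wr=0: ok; after: ALU=1 MUL=1 MEM=1 BR=1, R=3, W=1
[3] ALU needs rd=2 wr=1: ok; after: ALU=0 MUL=1 MEM=1 BR=1, R=1, W=0
[4] ALU needs rd=1 wr=1: FU; after: ALU=0 MUL=1 MEM=1 BR=1, R=1, W=0
[5] BR needs rd=1 wr=0: ok; after: ALU=0 MUL=1 MEM=1 BR=0, R=0, W=0

issued = [0, 2, 3, 5]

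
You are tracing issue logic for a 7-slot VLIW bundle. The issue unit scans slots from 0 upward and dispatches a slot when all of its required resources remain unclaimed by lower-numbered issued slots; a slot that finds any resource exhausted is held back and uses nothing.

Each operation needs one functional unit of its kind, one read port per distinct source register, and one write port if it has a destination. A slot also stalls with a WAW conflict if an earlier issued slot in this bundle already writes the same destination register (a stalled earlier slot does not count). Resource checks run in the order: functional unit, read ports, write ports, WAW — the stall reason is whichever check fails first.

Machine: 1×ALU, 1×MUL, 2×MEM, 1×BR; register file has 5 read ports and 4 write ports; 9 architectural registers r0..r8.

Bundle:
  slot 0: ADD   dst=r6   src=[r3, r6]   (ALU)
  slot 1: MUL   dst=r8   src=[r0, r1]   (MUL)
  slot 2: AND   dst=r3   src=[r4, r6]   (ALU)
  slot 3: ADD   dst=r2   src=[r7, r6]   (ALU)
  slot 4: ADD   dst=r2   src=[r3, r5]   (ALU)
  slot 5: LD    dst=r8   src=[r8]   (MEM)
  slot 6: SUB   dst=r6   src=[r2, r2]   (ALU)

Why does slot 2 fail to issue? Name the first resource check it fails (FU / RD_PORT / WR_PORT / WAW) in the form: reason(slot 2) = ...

slot 0 (ALU): ISSUE — free A0,Mu1,Ld2,B1 rp3 wp3
slot 1 (MUL): ISSUE — free A0,Mu0,Ld2,B1 rp1 wp2
slot 2 (ALU): stall FU — free A0,Mu0,Ld2,B1 rp1 wp2
slot 3 (ALU): stall FU — free A0,Mu0,Ld2,B1 rp1 wp2
slot 4 (ALU): stall FU — free A0,Mu0,Ld2,B1 rp1 wp2
slot 5 (MEM): stall WAW — free A0,Mu0,Ld2,B1 rp1 wp2
slot 6 (ALU): stall FU — free A0,Mu0,Ld2,B1 rp1 wp2

reason(slot 2) = FU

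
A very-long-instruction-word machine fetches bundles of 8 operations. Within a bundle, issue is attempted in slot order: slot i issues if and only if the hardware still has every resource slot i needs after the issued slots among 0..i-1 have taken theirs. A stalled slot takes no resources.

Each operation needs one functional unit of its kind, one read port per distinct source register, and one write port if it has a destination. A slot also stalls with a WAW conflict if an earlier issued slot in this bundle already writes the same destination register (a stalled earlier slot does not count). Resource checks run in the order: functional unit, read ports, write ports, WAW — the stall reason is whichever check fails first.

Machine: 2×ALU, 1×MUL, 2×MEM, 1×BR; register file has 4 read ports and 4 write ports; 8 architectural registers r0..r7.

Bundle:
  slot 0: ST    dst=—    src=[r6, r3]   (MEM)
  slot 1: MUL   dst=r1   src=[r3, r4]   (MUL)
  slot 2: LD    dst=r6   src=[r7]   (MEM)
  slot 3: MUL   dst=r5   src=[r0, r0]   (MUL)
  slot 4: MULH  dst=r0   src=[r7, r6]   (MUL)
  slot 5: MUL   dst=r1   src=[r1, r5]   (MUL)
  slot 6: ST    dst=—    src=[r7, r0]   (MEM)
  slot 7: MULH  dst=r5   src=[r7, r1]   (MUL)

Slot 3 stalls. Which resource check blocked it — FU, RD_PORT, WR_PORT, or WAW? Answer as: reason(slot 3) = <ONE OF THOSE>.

(0) want 1×MEM +2rd +0wr — yes → AL2|MU1|ME1|BR1|rd2|wr4
(1) want 1×MUL +2rd +1wr — yes → AL2|MU0|ME1|BR1|rd0|wr3
(2) want 1×MEM +1rd +1wr — RD_PORT → AL2|MU0|ME1|BR1|rd0|wr3
(3) want 1×MUL +1rd +1wr — FU → AL2|MU0|ME1|BR1|rd0|wr3
(4) want 1×MUL +2rd +1wr — FU → AL2|MU0|ME1|BR1|rd0|wr3
(5) want 1×MUL +2rd +1wr — FU → AL2|MU0|ME1|BR1|rd0|wr3
(6) want 1×MEM +2rd +0wr — RD_PORT → AL2|MU0|ME1|BR1|rd0|wr3
(7) want 1×MUL +2rd +1wr — FU → AL2|MU0|ME1|BR1|rd0|wr3

reason(slot 3) = FU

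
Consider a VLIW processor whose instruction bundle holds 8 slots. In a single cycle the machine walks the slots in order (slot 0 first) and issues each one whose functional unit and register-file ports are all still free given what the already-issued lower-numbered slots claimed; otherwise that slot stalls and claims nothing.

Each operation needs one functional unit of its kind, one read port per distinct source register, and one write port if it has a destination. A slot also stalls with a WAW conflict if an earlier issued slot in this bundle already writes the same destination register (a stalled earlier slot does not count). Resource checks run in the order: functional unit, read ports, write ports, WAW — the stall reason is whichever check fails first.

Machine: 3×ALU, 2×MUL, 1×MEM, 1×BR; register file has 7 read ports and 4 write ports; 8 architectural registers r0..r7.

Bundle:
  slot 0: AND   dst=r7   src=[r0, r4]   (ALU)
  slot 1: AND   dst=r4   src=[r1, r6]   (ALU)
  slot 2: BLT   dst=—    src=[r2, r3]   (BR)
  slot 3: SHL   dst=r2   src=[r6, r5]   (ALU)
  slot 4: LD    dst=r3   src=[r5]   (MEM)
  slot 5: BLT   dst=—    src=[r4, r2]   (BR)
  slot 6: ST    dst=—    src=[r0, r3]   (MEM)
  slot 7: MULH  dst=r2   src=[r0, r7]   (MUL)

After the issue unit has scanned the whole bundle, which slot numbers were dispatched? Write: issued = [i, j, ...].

[0] ALU needs rd=2 wr=1: ok; after: ALU=2 MUL=2 MEM=1 BR=1, R=5, W=3
[1] ALU needs rd=2 wr=1: ok; after: ALU=1 MUL=2 MEM=1 BR=1, R=3, W=2
[2] BR needs rd=2 wr=0: ok; after: ALU=1 MUL=2 MEM=1 BR=0, R=1, W=2
[3] ALU needs rd=2 wr=1: RD_PORT; after: ALU=1 MUL=2 MEM=1 BR=0, R=1, W=2
[4] MEM needs rd=1 wr=1: ok; after: ALU=1 MUL=2 MEM=0 BR=0, R=0, W=1
[5] BR needs rd=2 wr=0: FU; after: ALU=1 MUL=2 MEM=0 BR=0, R=0, W=1
[6] MEM needs rd=2 wr=0: FU; after: ALU=1 MUL=2 MEM=0 BR=0, R=0, W=1
[7] MUL needs rd=2 wr=1: RD_PORT; after: ALU=1 MUL=2 MEM=0 BR=0, R=0, W=1

issued = [0, 1, 2, 4]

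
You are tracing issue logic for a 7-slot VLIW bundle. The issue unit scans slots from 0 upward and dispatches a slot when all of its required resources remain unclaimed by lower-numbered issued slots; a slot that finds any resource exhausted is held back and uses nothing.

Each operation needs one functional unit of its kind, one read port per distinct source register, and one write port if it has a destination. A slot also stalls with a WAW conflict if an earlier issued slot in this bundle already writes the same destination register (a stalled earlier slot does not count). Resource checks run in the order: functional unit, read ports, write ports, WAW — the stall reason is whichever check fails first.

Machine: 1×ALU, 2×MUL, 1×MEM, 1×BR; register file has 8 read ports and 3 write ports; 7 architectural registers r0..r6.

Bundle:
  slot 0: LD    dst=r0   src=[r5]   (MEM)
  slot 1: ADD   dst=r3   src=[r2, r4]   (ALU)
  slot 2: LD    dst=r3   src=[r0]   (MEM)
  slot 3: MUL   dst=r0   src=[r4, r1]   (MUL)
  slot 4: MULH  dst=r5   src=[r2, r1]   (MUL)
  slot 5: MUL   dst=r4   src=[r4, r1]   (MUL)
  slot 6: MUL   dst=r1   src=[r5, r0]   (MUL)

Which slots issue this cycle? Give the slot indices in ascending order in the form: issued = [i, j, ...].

[0] MEM needs rd=1 wr=1: ok; after: ALU=1 MUL=2 MEM=0 BR=1, R=7, W=2
[1] ALU needs rd=2 wr=1: ok; after: ALU=0 MUL=2 MEM=0 BR=1, R=5, W=1
[2] MEM needs rd=1 wr=1: FU; after: ALU=0 MUL=2 MEM=0 BR=1, R=5, W=1
[3] MUL needs rd=2 wr=1: WAW; after: ALU=0 MUL=2 MEM=0 BR=1, R=5, W=1
[4] MUL needs rd=2 wr=1: ok; after: ALU=0 MUL=1 MEM=0 BR=1, R=3, W=0
[5] MUL needs rd=2 wr=1: WR_PORT; after: ALU=0 MUL=1 MEM=0 BR=1, R=3, W=0
[6] MUL needs rd=2 wr=1: WR_PORT; after: ALU=0 MUL=1 MEM=0 BR=1, R=3, W=0

issued = [0, 1, 4]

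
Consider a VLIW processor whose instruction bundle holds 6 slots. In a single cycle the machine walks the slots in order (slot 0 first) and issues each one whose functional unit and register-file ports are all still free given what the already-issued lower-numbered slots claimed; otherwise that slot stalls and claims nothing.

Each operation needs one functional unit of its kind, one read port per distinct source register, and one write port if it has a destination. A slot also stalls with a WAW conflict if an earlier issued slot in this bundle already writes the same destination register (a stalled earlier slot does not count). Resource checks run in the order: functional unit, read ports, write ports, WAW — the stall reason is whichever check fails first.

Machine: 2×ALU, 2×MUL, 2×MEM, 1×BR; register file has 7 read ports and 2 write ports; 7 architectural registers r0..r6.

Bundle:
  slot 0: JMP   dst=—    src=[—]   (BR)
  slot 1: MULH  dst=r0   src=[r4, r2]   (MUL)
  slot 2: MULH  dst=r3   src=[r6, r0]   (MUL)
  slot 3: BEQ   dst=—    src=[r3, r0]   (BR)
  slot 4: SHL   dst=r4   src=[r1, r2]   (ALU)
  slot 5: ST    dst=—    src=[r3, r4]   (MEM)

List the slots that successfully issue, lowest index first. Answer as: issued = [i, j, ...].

issued = [0, 1, 2, 5]

  0. BR ⇒ go  {2A/2Mu/2Ld/0B | 7r 2w}
  1. MUL→r0 ⇒ go  {2A/1Mu/2Ld/0B | 5r 1w}
  2. MUL→r3 ⇒ go  {2A/0Mu/2Ld/0B | 3r 0w}
  3. BR ⇒ no(FU)  {2A/0Mu/2Ld/0B | 3r 0w}
  4. ALU→r4 ⇒ no(WR_PORT)  {2A/0Mu/2Ld/0B | 3r 0w}
  5. MEM ⇒ go  {2A/0Mu/1Ld/0B | 1r 0w}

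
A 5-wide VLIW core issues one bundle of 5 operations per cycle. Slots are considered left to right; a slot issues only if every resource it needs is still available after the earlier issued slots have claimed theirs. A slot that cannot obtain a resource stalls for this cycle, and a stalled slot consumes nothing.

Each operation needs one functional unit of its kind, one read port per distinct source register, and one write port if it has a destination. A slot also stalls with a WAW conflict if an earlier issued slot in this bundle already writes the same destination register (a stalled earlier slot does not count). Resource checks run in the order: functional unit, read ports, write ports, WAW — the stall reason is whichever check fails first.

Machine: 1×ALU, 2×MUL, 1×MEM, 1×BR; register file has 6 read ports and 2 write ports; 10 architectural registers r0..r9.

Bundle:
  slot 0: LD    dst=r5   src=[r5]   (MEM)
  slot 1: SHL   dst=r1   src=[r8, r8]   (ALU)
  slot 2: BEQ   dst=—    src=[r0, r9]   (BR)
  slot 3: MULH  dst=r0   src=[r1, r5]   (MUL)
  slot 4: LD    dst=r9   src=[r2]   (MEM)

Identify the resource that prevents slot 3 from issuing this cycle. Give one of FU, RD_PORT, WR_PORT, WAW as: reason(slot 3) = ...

#0 MEM src=r5 dispatched  <A:1 Mu:2 Ld:0 B:1 rd:5 wr:1>
#1 ALU src=r8,r8 dispatched  <A:0 Mu:2 Ld:0 B:1 rd:4 wr:0>
#2 BR src=r0,r9 dispatched  <A:0 Mu:2 Ld:0 B:0 rd:2 wr:0>
#3 MUL src=r1,r5 held:WR_PORT  <A:0 Mu:2 Ld:0 B:0 rd:2 wr:0>
#4 MEM src=r2 held:FU  <A:0 Mu:2 Ld:0 B:0 rd:2 wr:0>

reason(slot 3) = WR_PORT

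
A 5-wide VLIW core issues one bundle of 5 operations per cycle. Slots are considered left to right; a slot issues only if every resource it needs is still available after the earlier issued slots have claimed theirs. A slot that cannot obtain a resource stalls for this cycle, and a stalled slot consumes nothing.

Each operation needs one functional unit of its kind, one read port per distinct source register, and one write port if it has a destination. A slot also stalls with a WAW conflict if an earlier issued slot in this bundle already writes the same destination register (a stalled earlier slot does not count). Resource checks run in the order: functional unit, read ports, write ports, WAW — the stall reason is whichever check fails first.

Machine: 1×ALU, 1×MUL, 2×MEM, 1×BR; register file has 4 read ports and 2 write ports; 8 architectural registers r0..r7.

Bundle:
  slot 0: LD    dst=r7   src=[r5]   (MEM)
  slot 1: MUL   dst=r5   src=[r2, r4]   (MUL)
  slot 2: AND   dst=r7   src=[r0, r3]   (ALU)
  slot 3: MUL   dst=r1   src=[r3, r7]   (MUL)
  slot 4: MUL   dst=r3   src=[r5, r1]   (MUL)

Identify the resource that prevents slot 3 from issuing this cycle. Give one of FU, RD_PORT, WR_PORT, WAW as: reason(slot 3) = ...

(0) want 1×MEM +1rd +1wr — yes → AL1|MU1|ME1|BR1|rd3|wr1
(1) want 1×MUL +2rd +1wr — yes → AL1|MU0|ME1|BR1|rd1|wr0
(2) want 1×ALU +2rd +1wr — RD_PORT → AL1|MU0|ME1|BR1|rd1|wr0
(3) want 1×MUL +2rd +1wr — FU → AL1|MU0|ME1|BR1|rd1|wr0
(4) want 1×MUL +2rd +1wr — FU → AL1|MU0|ME1|BR1|rd1|wr0

reason(slot 3) = FU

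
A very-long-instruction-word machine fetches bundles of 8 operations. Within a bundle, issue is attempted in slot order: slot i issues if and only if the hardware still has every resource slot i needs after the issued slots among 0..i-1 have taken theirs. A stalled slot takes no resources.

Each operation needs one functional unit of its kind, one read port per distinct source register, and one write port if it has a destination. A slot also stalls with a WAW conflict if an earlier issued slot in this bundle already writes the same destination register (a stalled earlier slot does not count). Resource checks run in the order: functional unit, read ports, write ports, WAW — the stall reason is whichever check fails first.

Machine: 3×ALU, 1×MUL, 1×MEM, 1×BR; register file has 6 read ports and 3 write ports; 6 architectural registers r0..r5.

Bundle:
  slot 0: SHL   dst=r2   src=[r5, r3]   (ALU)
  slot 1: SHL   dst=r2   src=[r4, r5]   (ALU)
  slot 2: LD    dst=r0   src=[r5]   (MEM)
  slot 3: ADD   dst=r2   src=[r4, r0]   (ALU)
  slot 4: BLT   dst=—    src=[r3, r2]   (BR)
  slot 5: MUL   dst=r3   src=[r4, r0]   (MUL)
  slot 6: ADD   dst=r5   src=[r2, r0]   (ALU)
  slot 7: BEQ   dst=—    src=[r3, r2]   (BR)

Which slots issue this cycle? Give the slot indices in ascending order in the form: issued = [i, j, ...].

issued = [0, 2, 4]

  0. ALU→r2 ⇒ go  {2A/1Mu/1Ld/1B | 4r 2w}
  1. ALU→r2 ⇒ no(WAW)  {2A/1Mu/1Ld/1B | 4r 2w}
  2. MEM→r0 ⇒ go  {2A/1Mu/0Ld/1B | 3r 1w}
  3. ALU→r2 ⇒ no(WAW)  {2A/1Mu/0Ld/1B | 3r 1w}
  4. BR ⇒ go  {2A/1Mu/0Ld/0B | 1r 1w}
  5. MUL→r3 ⇒ no(RD_PORT)  {2A/1Mu/0Ld/0B | 1r 1w}
  6. ALU→r5 ⇒ no(RD_PORT)  {2A/1Mu/0Ld/0B | 1r 1w}
  7. BR ⇒ no(FU)  {2A/1Mu/0Ld/0B | 1r 1w}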